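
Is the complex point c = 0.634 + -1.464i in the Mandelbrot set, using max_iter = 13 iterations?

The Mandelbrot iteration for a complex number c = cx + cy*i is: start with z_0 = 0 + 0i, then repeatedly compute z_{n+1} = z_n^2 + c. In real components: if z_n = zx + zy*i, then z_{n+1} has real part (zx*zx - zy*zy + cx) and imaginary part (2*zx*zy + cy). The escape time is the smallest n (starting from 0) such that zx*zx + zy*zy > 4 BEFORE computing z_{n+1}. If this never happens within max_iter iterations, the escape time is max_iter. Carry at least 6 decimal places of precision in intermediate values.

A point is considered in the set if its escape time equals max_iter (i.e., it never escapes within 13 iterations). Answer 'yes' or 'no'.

Answer: no

Derivation:
z_0 = 0 + 0i, c = 0.6340 + -1.4640i
Iter 1: z = 0.6340 + -1.4640i, |z|^2 = 2.5453
Iter 2: z = -1.1073 + -3.3204i, |z|^2 = 12.2509
Escaped at iteration 2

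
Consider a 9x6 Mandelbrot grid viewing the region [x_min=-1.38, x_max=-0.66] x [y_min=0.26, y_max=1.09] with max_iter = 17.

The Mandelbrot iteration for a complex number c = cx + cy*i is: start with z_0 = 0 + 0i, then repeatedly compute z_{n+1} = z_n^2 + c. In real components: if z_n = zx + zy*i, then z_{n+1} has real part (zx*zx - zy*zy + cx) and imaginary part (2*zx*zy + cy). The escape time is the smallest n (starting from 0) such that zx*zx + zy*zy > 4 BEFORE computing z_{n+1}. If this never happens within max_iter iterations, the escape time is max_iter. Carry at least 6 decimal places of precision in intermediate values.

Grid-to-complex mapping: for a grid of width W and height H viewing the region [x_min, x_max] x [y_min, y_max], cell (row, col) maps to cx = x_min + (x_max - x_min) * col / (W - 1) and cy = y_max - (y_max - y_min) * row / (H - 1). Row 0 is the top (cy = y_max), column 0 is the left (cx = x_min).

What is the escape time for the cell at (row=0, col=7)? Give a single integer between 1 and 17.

z_0 = 0 + 0i, c = -0.7500 + 1.0900i
Iter 1: z = -0.7500 + 1.0900i, |z|^2 = 1.7506
Iter 2: z = -1.3756 + -0.5450i, |z|^2 = 2.1893
Iter 3: z = 0.8453 + 2.5894i, |z|^2 = 7.4195
Escaped at iteration 3

Answer: 3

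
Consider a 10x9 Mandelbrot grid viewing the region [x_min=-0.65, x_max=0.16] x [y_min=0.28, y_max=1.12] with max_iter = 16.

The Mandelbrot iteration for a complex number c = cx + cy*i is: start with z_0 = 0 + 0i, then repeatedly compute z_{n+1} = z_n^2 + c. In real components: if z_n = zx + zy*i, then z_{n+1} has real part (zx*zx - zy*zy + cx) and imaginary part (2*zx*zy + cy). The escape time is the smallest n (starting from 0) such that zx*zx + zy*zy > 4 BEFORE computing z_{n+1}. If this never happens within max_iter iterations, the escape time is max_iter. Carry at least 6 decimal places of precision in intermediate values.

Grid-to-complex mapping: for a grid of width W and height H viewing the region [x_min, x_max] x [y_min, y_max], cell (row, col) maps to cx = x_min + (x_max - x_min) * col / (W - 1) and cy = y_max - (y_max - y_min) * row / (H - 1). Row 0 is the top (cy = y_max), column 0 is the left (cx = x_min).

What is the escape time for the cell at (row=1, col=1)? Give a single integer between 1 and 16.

z_0 = 0 + 0i, c = -0.5600 + 1.0150i
Iter 1: z = -0.5600 + 1.0150i, |z|^2 = 1.3438
Iter 2: z = -1.2766 + -0.1218i, |z|^2 = 1.6446
Iter 3: z = 1.0549 + 1.3260i, |z|^2 = 2.8711
Iter 4: z = -1.2053 + 3.8127i, |z|^2 = 15.9892
Escaped at iteration 4

Answer: 4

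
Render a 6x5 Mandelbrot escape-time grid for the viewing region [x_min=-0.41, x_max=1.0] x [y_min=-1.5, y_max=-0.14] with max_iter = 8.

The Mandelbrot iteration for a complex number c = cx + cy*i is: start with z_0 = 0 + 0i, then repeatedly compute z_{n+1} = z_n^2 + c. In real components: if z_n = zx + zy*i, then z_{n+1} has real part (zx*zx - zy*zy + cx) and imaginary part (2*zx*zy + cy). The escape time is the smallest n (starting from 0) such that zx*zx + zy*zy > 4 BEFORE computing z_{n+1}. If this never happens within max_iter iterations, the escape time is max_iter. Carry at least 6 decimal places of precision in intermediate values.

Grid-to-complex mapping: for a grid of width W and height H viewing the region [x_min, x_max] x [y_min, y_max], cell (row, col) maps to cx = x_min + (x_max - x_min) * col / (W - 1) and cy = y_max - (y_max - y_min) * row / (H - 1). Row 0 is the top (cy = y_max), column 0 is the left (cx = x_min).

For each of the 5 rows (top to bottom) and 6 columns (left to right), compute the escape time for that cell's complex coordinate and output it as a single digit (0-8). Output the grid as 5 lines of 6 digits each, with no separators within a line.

Answer: 888732
888632
685322
343222
222222

Derivation:
(row=0, col=0): c = -0.4100 + -0.1400i → escape time 8
(row=0, col=1): c = -0.1280 + -0.1400i → escape time 8
(row=0, col=2): c = 0.1540 + -0.1400i → escape time 8
(row=0, col=3): c = 0.4360 + -0.1400i → escape time 7
(row=0, col=4): c = 0.7180 + -0.1400i → escape time 3
(row=0, col=5): c = 1.0000 + -0.1400i → escape time 2
(row=1, col=0): c = -0.4100 + -0.4800i → escape time 8
(row=1, col=1): c = -0.1280 + -0.4800i → escape time 8
(row=1, col=2): c = 0.1540 + -0.4800i → escape time 8
(row=1, col=3): c = 0.4360 + -0.4800i → escape time 6
(row=1, col=4): c = 0.7180 + -0.4800i → escape time 3
(row=1, col=5): c = 1.0000 + -0.4800i → escape time 2
(row=2, col=0): c = -0.4100 + -0.8200i → escape time 6
(row=2, col=1): c = -0.1280 + -0.8200i → escape time 8
(row=2, col=2): c = 0.1540 + -0.8200i → escape time 5
(row=2, col=3): c = 0.4360 + -0.8200i → escape time 3
(row=2, col=4): c = 0.7180 + -0.8200i → escape time 2
(row=2, col=5): c = 1.0000 + -0.8200i → escape time 2
(row=3, col=0): c = -0.4100 + -1.1600i → escape time 3
(row=3, col=1): c = -0.1280 + -1.1600i → escape time 4
(row=3, col=2): c = 0.1540 + -1.1600i → escape time 3
(row=3, col=3): c = 0.4360 + -1.1600i → escape time 2
(row=3, col=4): c = 0.7180 + -1.1600i → escape time 2
(row=3, col=5): c = 1.0000 + -1.1600i → escape time 2
(row=4, col=0): c = -0.4100 + -1.5000i → escape time 2
(row=4, col=1): c = -0.1280 + -1.5000i → escape time 2
(row=4, col=2): c = 0.1540 + -1.5000i → escape time 2
(row=4, col=3): c = 0.4360 + -1.5000i → escape time 2
(row=4, col=4): c = 0.7180 + -1.5000i → escape time 2
(row=4, col=5): c = 1.0000 + -1.5000i → escape time 2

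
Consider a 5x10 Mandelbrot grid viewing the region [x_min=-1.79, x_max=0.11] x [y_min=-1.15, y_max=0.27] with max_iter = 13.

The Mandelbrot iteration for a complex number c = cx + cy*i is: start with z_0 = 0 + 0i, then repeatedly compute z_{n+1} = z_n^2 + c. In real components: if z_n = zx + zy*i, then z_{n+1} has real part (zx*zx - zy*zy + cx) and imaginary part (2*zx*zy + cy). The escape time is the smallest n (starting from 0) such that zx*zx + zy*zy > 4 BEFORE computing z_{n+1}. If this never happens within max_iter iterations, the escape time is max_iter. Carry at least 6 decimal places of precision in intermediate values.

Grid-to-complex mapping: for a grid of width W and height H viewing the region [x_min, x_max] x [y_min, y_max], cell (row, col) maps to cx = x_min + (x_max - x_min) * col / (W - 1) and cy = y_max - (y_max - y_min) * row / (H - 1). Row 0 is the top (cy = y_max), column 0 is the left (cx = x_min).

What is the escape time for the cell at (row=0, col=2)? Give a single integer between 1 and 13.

z_0 = 0 + 0i, c = -0.8400 + 0.2700i
Iter 1: z = -0.8400 + 0.2700i, |z|^2 = 0.7785
Iter 2: z = -0.2073 + -0.1836i, |z|^2 = 0.0767
Iter 3: z = -0.8307 + 0.3461i, |z|^2 = 0.8099
Iter 4: z = -0.2697 + -0.3051i, |z|^2 = 0.1658
Iter 5: z = -0.8603 + 0.4345i, |z|^2 = 0.9290
Iter 6: z = -0.2886 + -0.4777i, |z|^2 = 0.3115
Iter 7: z = -0.9849 + 0.5458i, |z|^2 = 1.2679
Iter 8: z = -0.1679 + -0.8050i, |z|^2 = 0.6763
Iter 9: z = -1.4599 + 0.5403i, |z|^2 = 2.4233
Iter 10: z = 0.9995 + -1.3075i, |z|^2 = 2.7085
Iter 11: z = -1.5505 + -2.3437i, |z|^2 = 7.8967
Escaped at iteration 11

Answer: 11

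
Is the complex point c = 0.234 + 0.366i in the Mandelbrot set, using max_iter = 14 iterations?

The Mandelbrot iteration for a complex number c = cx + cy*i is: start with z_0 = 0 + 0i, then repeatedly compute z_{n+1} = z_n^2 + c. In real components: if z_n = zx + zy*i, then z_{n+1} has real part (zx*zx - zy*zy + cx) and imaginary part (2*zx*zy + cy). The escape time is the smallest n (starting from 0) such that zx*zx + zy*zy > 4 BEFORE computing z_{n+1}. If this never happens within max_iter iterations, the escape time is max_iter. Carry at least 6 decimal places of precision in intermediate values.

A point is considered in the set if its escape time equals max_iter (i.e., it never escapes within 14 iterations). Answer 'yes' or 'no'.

z_0 = 0 + 0i, c = 0.2340 + 0.3660i
Iter 1: z = 0.2340 + 0.3660i, |z|^2 = 0.1887
Iter 2: z = 0.1548 + 0.5373i, |z|^2 = 0.3126
Iter 3: z = -0.0307 + 0.5323i, |z|^2 = 0.2843
Iter 4: z = -0.0484 + 0.3333i, |z|^2 = 0.1134
Iter 5: z = 0.1253 + 0.3337i, |z|^2 = 0.1270
Iter 6: z = 0.1383 + 0.4496i, |z|^2 = 0.2213
Iter 7: z = 0.0510 + 0.4904i, |z|^2 = 0.2431
Iter 8: z = -0.0039 + 0.4160i, |z|^2 = 0.1731
Iter 9: z = 0.0609 + 0.3628i, |z|^2 = 0.1353
Iter 10: z = 0.1061 + 0.4102i, |z|^2 = 0.1795
Iter 11: z = 0.0770 + 0.4531i, |z|^2 = 0.2112
Iter 12: z = 0.0347 + 0.4358i, |z|^2 = 0.1911
Iter 13: z = 0.0453 + 0.3962i, |z|^2 = 0.1590
Did not escape in 14 iterations → in set

Answer: yes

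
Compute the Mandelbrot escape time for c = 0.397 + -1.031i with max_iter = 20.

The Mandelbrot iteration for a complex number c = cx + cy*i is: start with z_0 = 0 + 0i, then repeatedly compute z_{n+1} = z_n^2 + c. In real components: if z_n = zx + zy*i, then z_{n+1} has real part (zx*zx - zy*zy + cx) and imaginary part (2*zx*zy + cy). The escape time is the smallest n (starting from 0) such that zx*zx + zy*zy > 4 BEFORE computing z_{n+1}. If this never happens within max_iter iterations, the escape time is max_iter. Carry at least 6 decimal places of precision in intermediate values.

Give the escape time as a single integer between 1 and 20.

Answer: 3

Derivation:
z_0 = 0 + 0i, c = 0.3970 + -1.0310i
Iter 1: z = 0.3970 + -1.0310i, |z|^2 = 1.2206
Iter 2: z = -0.5084 + -1.8496i, |z|^2 = 3.6795
Iter 3: z = -2.7657 + 0.8495i, |z|^2 = 8.3705
Escaped at iteration 3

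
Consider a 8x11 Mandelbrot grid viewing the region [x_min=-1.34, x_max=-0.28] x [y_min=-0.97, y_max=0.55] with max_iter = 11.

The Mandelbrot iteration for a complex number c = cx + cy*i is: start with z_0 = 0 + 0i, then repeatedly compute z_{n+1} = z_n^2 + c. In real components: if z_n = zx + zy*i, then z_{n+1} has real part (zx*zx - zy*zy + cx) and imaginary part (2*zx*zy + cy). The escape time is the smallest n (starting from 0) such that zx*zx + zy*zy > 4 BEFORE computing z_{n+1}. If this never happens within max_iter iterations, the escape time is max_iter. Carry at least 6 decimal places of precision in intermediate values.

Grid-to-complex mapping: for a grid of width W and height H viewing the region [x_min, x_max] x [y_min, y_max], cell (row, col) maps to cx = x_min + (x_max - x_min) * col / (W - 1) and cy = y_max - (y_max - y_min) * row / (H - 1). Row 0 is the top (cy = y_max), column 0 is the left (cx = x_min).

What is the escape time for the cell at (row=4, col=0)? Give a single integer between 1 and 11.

z_0 = 0 + 0i, c = -1.3400 + -0.0580i
Iter 1: z = -1.3400 + -0.0580i, |z|^2 = 1.7990
Iter 2: z = 0.4522 + 0.0974i, |z|^2 = 0.2140
Iter 3: z = -1.1450 + 0.0301i, |z|^2 = 1.3119
Iter 4: z = -0.0299 + -0.1270i, |z|^2 = 0.0170
Iter 5: z = -1.3552 + -0.0504i, |z|^2 = 1.8392
Iter 6: z = 0.4941 + 0.0786i, |z|^2 = 0.2503
Iter 7: z = -1.1020 + 0.0197i, |z|^2 = 1.2148
Iter 8: z = -0.1259 + -0.1014i, |z|^2 = 0.0261
Iter 9: z = -1.3344 + -0.0325i, |z|^2 = 1.7817
Iter 10: z = 0.4396 + 0.0287i, |z|^2 = 0.1941

Answer: 11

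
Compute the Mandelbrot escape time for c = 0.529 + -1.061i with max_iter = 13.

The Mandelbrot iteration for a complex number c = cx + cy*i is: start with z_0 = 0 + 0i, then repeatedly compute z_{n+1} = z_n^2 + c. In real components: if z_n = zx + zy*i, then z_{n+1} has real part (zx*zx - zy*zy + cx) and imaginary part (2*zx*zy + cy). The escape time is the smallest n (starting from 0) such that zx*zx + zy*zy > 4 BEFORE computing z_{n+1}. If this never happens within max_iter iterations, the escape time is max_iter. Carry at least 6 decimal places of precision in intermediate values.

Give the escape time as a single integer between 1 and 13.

z_0 = 0 + 0i, c = 0.5290 + -1.0610i
Iter 1: z = 0.5290 + -1.0610i, |z|^2 = 1.4056
Iter 2: z = -0.3169 + -2.1835i, |z|^2 = 4.8683
Escaped at iteration 2

Answer: 2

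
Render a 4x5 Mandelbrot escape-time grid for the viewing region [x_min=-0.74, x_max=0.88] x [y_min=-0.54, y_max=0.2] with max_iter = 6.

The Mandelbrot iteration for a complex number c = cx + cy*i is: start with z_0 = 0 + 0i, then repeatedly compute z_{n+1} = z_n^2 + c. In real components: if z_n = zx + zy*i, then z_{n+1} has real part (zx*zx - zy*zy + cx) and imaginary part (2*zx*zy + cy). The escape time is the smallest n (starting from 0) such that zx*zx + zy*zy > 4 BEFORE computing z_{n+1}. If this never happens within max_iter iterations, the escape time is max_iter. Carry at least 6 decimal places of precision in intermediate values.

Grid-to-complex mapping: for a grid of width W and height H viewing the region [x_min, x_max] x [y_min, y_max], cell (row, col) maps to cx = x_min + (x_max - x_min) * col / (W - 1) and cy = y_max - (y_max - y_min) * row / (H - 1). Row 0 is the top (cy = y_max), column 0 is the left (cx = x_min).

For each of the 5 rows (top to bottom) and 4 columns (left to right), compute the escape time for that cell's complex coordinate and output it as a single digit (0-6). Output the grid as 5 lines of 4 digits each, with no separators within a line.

(row=0, col=0): c = -0.7400 + 0.2000i → escape time 6
(row=0, col=1): c = -0.2000 + 0.2000i → escape time 6
(row=0, col=2): c = 0.3400 + 0.2000i → escape time 6
(row=0, col=3): c = 0.8800 + 0.2000i → escape time 3
(row=1, col=0): c = -0.7400 + 0.0150i → escape time 6
(row=1, col=1): c = -0.2000 + 0.0150i → escape time 6
(row=1, col=2): c = 0.3400 + 0.0150i → escape time 6
(row=1, col=3): c = 0.8800 + 0.0150i → escape time 3
(row=2, col=0): c = -0.7400 + -0.1700i → escape time 6
(row=2, col=1): c = -0.2000 + -0.1700i → escape time 6
(row=2, col=2): c = 0.3400 + -0.1700i → escape time 6
(row=2, col=3): c = 0.8800 + -0.1700i → escape time 3
(row=3, col=0): c = -0.7400 + -0.3550i → escape time 6
(row=3, col=1): c = -0.2000 + -0.3550i → escape time 6
(row=3, col=2): c = 0.3400 + -0.3550i → escape time 6
(row=3, col=3): c = 0.8800 + -0.3550i → escape time 3
(row=4, col=0): c = -0.7400 + -0.5400i → escape time 6
(row=4, col=1): c = -0.2000 + -0.5400i → escape time 6
(row=4, col=2): c = 0.3400 + -0.5400i → escape time 6
(row=4, col=3): c = 0.8800 + -0.5400i → escape time 2

Answer: 6663
6663
6663
6663
6662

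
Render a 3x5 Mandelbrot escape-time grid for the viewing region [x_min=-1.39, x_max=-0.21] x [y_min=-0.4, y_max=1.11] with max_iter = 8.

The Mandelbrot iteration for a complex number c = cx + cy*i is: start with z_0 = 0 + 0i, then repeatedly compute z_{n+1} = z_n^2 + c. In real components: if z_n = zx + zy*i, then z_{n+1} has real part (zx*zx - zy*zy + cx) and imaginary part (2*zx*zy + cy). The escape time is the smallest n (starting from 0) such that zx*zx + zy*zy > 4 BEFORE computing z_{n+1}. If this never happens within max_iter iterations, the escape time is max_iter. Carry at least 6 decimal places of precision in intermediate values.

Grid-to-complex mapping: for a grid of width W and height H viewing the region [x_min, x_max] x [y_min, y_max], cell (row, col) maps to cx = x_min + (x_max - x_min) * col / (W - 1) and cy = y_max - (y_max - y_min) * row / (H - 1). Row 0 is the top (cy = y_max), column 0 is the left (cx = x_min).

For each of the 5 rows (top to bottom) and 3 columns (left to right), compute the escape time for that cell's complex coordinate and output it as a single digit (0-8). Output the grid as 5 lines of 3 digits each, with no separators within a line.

Answer: 238
348
588
888
578

Derivation:
(row=0, col=0): c = -1.3900 + 1.1100i → escape time 2
(row=0, col=1): c = -0.8000 + 1.1100i → escape time 3
(row=0, col=2): c = -0.2100 + 1.1100i → escape time 8
(row=1, col=0): c = -1.3900 + 0.7325i → escape time 3
(row=1, col=1): c = -0.8000 + 0.7325i → escape time 4
(row=1, col=2): c = -0.2100 + 0.7325i → escape time 8
(row=2, col=0): c = -1.3900 + 0.3550i → escape time 5
(row=2, col=1): c = -0.8000 + 0.3550i → escape time 8
(row=2, col=2): c = -0.2100 + 0.3550i → escape time 8
(row=3, col=0): c = -1.3900 + -0.0225i → escape time 8
(row=3, col=1): c = -0.8000 + -0.0225i → escape time 8
(row=3, col=2): c = -0.2100 + -0.0225i → escape time 8
(row=4, col=0): c = -1.3900 + -0.4000i → escape time 5
(row=4, col=1): c = -0.8000 + -0.4000i → escape time 7
(row=4, col=2): c = -0.2100 + -0.4000i → escape time 8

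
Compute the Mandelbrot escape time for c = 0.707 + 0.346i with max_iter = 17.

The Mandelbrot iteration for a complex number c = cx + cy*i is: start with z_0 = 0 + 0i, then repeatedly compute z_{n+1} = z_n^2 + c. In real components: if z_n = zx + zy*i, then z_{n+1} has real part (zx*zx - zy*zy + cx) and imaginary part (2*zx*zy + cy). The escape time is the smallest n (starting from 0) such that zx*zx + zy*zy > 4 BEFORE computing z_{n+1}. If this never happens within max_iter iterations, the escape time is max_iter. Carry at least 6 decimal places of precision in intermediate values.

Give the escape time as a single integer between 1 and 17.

z_0 = 0 + 0i, c = 0.7070 + 0.3460i
Iter 1: z = 0.7070 + 0.3460i, |z|^2 = 0.6196
Iter 2: z = 1.0871 + 0.8352i, |z|^2 = 1.8795
Iter 3: z = 1.1912 + 2.1620i, |z|^2 = 6.0934
Escaped at iteration 3

Answer: 3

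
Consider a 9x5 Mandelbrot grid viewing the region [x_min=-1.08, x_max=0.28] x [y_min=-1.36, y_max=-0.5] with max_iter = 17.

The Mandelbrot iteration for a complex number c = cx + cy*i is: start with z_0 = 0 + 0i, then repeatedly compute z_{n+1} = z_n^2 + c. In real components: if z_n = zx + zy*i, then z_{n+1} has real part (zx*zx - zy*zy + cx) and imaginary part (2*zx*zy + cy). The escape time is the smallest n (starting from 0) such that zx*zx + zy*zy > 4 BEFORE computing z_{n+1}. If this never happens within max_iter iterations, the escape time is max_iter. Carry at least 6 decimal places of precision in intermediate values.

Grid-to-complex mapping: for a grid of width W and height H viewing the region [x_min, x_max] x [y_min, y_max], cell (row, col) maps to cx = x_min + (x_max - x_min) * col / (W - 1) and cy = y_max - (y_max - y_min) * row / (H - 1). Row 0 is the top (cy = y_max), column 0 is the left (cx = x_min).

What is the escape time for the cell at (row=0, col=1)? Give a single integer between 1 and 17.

Answer: 5

Derivation:
z_0 = 0 + 0i, c = -0.9100 + -0.5000i
Iter 1: z = -0.9100 + -0.5000i, |z|^2 = 1.0781
Iter 2: z = -0.3319 + 0.4100i, |z|^2 = 0.2783
Iter 3: z = -0.9679 + -0.7722i, |z|^2 = 1.5331
Iter 4: z = -0.5693 + 0.9948i, |z|^2 = 1.3138
Iter 5: z = -1.5755 + -1.6327i, |z|^2 = 5.1481
Escaped at iteration 5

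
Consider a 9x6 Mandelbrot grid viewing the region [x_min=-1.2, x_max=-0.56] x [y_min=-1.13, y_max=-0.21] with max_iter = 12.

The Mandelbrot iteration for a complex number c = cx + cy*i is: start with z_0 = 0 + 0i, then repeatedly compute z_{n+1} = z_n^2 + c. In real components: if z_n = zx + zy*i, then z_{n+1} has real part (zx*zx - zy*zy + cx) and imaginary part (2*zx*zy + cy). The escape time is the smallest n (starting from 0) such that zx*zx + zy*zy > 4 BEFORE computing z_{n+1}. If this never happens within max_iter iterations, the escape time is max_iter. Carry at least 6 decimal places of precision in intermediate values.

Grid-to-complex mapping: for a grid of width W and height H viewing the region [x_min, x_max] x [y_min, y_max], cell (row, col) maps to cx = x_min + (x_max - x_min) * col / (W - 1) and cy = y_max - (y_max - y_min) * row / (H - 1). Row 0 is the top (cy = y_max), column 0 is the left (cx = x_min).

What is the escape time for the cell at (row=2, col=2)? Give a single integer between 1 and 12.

Answer: 5

Derivation:
z_0 = 0 + 0i, c = -1.0400 + -0.5780i
Iter 1: z = -1.0400 + -0.5780i, |z|^2 = 1.4157
Iter 2: z = -0.2925 + 0.6242i, |z|^2 = 0.4752
Iter 3: z = -1.3441 + -0.9432i, |z|^2 = 2.6962
Iter 4: z = -0.1229 + 1.9575i, |z|^2 = 3.8467
Iter 5: z = -4.8565 + -1.0590i, |z|^2 = 24.7076
Escaped at iteration 5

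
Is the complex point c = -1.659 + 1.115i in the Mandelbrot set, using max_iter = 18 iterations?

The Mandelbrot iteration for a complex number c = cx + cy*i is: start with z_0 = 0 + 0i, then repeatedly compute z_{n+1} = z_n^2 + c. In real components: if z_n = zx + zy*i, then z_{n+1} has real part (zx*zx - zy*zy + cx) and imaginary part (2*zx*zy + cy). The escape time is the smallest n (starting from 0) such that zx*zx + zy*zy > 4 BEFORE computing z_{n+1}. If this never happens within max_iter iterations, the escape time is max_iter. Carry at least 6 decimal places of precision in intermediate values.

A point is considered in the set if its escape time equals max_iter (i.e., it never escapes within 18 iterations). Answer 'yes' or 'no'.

z_0 = 0 + 0i, c = -1.6590 + 1.1150i
Iter 1: z = -1.6590 + 1.1150i, |z|^2 = 3.9955
Iter 2: z = -0.1499 + -2.5846i, |z|^2 = 6.7025
Escaped at iteration 2

Answer: no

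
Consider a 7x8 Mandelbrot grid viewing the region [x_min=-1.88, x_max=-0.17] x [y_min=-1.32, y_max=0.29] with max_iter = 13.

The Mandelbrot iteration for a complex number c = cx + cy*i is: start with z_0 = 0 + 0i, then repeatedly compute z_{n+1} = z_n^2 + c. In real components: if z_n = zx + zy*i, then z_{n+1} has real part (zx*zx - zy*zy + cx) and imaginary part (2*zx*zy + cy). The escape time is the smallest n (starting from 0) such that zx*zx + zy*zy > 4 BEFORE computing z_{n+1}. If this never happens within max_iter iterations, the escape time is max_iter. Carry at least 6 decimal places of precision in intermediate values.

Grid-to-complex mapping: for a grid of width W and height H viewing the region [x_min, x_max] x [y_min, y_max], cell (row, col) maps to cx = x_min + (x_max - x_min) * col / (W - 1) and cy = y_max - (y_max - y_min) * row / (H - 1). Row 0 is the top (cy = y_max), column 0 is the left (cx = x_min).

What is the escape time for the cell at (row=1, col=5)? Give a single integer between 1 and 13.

z_0 = 0 + 0i, c = -0.4550 + 0.0600i
Iter 1: z = -0.4550 + 0.0600i, |z|^2 = 0.2106
Iter 2: z = -0.2516 + 0.0054i, |z|^2 = 0.0633
Iter 3: z = -0.3917 + 0.0573i, |z|^2 = 0.1567
Iter 4: z = -0.3048 + 0.0151i, |z|^2 = 0.0931
Iter 5: z = -0.3623 + 0.0508i, |z|^2 = 0.1338
Iter 6: z = -0.3263 + 0.0232i, |z|^2 = 0.1070
Iter 7: z = -0.3491 + 0.0449i, |z|^2 = 0.1239
Iter 8: z = -0.3352 + 0.0287i, |z|^2 = 0.1132
Iter 9: z = -0.3435 + 0.0408i, |z|^2 = 0.1196
Iter 10: z = -0.3387 + 0.0320i, |z|^2 = 0.1157
Iter 11: z = -0.3413 + 0.0383i, |z|^2 = 0.1180
Iter 12: z = -0.3400 + 0.0338i, |z|^2 = 0.1167

Answer: 13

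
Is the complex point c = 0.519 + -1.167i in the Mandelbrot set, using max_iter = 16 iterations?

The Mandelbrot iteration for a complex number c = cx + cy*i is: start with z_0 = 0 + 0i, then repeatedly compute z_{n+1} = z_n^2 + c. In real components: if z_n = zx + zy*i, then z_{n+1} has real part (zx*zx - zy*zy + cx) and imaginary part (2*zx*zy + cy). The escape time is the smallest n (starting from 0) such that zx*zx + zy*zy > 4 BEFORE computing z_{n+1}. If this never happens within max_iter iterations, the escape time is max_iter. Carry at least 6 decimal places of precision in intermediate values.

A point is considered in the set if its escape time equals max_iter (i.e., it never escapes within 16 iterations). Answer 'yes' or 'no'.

Answer: no

Derivation:
z_0 = 0 + 0i, c = 0.5190 + -1.1670i
Iter 1: z = 0.5190 + -1.1670i, |z|^2 = 1.6313
Iter 2: z = -0.5735 + -2.3783i, |z|^2 = 5.9855
Escaped at iteration 2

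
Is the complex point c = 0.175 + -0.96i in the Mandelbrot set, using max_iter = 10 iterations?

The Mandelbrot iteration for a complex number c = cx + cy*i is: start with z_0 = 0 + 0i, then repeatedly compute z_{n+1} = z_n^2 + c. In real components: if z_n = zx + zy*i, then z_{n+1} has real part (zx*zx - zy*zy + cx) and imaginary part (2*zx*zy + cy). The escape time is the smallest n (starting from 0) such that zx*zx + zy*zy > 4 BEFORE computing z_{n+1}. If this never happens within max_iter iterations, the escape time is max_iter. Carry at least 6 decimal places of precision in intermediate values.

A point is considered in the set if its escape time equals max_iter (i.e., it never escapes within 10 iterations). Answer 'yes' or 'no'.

z_0 = 0 + 0i, c = 0.1750 + -0.9600i
Iter 1: z = 0.1750 + -0.9600i, |z|^2 = 0.9522
Iter 2: z = -0.7160 + -1.2960i, |z|^2 = 2.1922
Iter 3: z = -0.9920 + 0.8958i, |z|^2 = 1.7865
Iter 4: z = 0.3566 + -2.7373i, |z|^2 = 7.6198
Escaped at iteration 4

Answer: no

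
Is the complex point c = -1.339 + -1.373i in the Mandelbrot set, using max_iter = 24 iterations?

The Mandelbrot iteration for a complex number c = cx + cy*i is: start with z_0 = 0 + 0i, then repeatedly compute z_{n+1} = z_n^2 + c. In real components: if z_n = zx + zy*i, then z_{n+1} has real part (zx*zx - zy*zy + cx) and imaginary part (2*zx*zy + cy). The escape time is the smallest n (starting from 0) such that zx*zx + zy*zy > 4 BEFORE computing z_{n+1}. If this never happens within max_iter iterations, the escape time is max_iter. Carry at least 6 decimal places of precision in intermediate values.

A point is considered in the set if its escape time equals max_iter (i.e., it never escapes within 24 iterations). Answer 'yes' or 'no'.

Answer: no

Derivation:
z_0 = 0 + 0i, c = -1.3390 + -1.3730i
Iter 1: z = -1.3390 + -1.3730i, |z|^2 = 3.6780
Iter 2: z = -1.4312 + 2.3039i, |z|^2 = 7.3563
Escaped at iteration 2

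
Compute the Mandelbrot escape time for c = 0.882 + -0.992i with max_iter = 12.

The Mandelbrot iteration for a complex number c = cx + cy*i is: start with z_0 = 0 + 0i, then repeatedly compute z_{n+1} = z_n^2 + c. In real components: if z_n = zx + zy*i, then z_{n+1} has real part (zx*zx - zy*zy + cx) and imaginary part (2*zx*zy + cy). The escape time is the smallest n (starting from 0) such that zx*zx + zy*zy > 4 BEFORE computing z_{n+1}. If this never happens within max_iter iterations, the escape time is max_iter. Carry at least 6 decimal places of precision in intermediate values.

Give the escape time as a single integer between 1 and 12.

z_0 = 0 + 0i, c = 0.8820 + -0.9920i
Iter 1: z = 0.8820 + -0.9920i, |z|^2 = 1.7620
Iter 2: z = 0.6759 + -2.7419i, |z|^2 = 7.9747
Escaped at iteration 2

Answer: 2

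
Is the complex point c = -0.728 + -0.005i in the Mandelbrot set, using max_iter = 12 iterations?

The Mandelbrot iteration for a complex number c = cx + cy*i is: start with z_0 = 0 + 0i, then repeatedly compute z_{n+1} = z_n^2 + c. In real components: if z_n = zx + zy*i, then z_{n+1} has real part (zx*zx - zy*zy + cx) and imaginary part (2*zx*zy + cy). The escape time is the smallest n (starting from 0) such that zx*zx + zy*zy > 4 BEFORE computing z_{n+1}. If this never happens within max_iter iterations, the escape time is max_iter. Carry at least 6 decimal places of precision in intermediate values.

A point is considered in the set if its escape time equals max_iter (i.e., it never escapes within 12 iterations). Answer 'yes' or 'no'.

z_0 = 0 + 0i, c = -0.7280 + -0.0050i
Iter 1: z = -0.7280 + -0.0050i, |z|^2 = 0.5300
Iter 2: z = -0.1980 + 0.0023i, |z|^2 = 0.0392
Iter 3: z = -0.6888 + -0.0059i, |z|^2 = 0.4745
Iter 4: z = -0.2536 + 0.0031i, |z|^2 = 0.0643
Iter 5: z = -0.6637 + -0.0066i, |z|^2 = 0.4405
Iter 6: z = -0.2876 + 0.0037i, |z|^2 = 0.0827
Iter 7: z = -0.6453 + -0.0072i, |z|^2 = 0.4165
Iter 8: z = -0.3116 + 0.0042i, |z|^2 = 0.0971
Iter 9: z = -0.6309 + -0.0076i, |z|^2 = 0.3981
Iter 10: z = -0.3300 + 0.0046i, |z|^2 = 0.1089
Iter 11: z = -0.6191 + -0.0081i, |z|^2 = 0.3834
Did not escape in 12 iterations → in set

Answer: yes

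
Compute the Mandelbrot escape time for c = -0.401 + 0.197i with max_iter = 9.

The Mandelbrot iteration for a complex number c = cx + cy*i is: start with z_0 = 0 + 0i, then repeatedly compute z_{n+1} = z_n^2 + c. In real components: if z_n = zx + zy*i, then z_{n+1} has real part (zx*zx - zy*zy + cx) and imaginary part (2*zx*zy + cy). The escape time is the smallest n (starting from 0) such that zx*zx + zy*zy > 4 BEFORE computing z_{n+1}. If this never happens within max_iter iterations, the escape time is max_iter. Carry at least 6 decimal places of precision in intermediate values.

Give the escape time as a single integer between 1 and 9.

Answer: 9

Derivation:
z_0 = 0 + 0i, c = -0.4010 + 0.1970i
Iter 1: z = -0.4010 + 0.1970i, |z|^2 = 0.1996
Iter 2: z = -0.2790 + 0.0390i, |z|^2 = 0.0794
Iter 3: z = -0.3247 + 0.1752i, |z|^2 = 0.1361
Iter 4: z = -0.3263 + 0.0832i, |z|^2 = 0.1134
Iter 5: z = -0.3015 + 0.1427i, |z|^2 = 0.1112
Iter 6: z = -0.3305 + 0.1110i, |z|^2 = 0.1215
Iter 7: z = -0.3041 + 0.1237i, |z|^2 = 0.1078
Iter 8: z = -0.3238 + 0.1218i, |z|^2 = 0.1197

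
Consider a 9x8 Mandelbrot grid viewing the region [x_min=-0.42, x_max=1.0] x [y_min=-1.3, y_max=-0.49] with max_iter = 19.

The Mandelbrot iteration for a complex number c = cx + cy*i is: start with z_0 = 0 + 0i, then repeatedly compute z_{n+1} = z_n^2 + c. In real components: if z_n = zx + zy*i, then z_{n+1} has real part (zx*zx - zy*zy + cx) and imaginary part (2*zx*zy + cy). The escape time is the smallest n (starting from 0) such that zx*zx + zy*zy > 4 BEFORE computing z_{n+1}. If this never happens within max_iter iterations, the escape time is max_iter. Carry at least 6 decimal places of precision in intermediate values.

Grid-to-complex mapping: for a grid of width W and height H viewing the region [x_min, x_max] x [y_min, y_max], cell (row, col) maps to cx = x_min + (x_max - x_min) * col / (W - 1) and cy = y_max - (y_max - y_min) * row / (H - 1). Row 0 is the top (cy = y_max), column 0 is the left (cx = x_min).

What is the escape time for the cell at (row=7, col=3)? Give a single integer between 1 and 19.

z_0 = 0 + 0i, c = 0.1125 + -1.3000i
Iter 1: z = 0.1125 + -1.3000i, |z|^2 = 1.7027
Iter 2: z = -1.5648 + -1.5925i, |z|^2 = 4.9848
Escaped at iteration 2

Answer: 2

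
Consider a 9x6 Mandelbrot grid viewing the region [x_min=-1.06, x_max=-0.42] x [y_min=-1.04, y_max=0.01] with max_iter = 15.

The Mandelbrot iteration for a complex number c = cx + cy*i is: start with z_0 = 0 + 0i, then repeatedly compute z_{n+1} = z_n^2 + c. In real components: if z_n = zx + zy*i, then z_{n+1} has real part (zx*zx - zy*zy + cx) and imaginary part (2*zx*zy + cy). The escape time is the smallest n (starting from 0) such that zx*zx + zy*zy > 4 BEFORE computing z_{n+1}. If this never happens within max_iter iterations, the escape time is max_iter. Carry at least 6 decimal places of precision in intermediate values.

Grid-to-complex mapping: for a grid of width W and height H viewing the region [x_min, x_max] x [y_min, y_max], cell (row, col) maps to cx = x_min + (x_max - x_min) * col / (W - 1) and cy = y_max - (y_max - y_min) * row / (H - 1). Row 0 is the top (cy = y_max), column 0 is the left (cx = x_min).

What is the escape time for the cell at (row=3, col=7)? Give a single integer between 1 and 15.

z_0 = 0 + 0i, c = -0.5000 + -0.6200i
Iter 1: z = -0.5000 + -0.6200i, |z|^2 = 0.6344
Iter 2: z = -0.6344 + 0.0000i, |z|^2 = 0.4025
Iter 3: z = -0.0975 + -0.6200i, |z|^2 = 0.3939
Iter 4: z = -0.8749 + -0.4991i, |z|^2 = 1.0145
Iter 5: z = 0.0164 + 0.2532i, |z|^2 = 0.0644
Iter 6: z = -0.5639 + -0.6117i, |z|^2 = 0.6921
Iter 7: z = -0.5563 + 0.0698i, |z|^2 = 0.3143
Iter 8: z = -0.1955 + -0.6977i, |z|^2 = 0.5250
Iter 9: z = -0.9486 + -0.3473i, |z|^2 = 1.0204
Iter 10: z = 0.2792 + 0.0388i, |z|^2 = 0.0795
Iter 11: z = -0.4236 + -0.5983i, |z|^2 = 0.5374
Iter 12: z = -0.6786 + -0.1131i, |z|^2 = 0.4733
Iter 13: z = -0.0523 + -0.4664i, |z|^2 = 0.2203
Iter 14: z = -0.7148 + -0.5712i, |z|^2 = 0.8373

Answer: 15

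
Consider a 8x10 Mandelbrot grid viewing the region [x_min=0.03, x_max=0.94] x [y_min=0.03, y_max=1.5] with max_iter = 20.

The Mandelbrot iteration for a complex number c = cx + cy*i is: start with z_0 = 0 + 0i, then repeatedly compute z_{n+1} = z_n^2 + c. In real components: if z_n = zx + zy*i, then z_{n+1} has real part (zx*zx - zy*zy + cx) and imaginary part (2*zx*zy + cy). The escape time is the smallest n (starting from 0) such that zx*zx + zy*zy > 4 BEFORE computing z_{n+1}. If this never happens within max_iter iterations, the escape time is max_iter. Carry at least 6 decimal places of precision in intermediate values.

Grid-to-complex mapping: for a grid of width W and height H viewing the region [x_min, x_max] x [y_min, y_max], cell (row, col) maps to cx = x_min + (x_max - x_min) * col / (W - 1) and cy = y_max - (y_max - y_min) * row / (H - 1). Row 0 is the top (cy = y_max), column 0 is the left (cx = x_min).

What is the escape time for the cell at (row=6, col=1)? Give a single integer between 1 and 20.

z_0 = 0 + 0i, c = 0.1600 + 0.5200i
Iter 1: z = 0.1600 + 0.5200i, |z|^2 = 0.2960
Iter 2: z = -0.0848 + 0.6864i, |z|^2 = 0.4783
Iter 3: z = -0.3040 + 0.4036i, |z|^2 = 0.2553
Iter 4: z = 0.0895 + 0.2747i, |z|^2 = 0.0834
Iter 5: z = 0.0926 + 0.5692i, |z|^2 = 0.3325
Iter 6: z = -0.1554 + 0.6254i, |z|^2 = 0.4152
Iter 7: z = -0.2070 + 0.3257i, |z|^2 = 0.1489
Iter 8: z = 0.0968 + 0.3852i, |z|^2 = 0.1577
Iter 9: z = 0.0210 + 0.5946i, |z|^2 = 0.3539
Iter 10: z = -0.1931 + 0.5450i, |z|^2 = 0.3342
Iter 11: z = -0.0997 + 0.3096i, |z|^2 = 0.1058
Iter 12: z = 0.0741 + 0.4583i, |z|^2 = 0.2155
Iter 13: z = -0.0445 + 0.5879i, |z|^2 = 0.3476
Iter 14: z = -0.1837 + 0.4677i, |z|^2 = 0.2524
Iter 15: z = -0.0250 + 0.3482i, |z|^2 = 0.1219
Iter 16: z = 0.0394 + 0.5026i, |z|^2 = 0.2542
Iter 17: z = -0.0911 + 0.5596i, |z|^2 = 0.3214
Iter 18: z = -0.1448 + 0.4181i, |z|^2 = 0.1958
Iter 19: z = 0.0062 + 0.3989i, |z|^2 = 0.1592

Answer: 20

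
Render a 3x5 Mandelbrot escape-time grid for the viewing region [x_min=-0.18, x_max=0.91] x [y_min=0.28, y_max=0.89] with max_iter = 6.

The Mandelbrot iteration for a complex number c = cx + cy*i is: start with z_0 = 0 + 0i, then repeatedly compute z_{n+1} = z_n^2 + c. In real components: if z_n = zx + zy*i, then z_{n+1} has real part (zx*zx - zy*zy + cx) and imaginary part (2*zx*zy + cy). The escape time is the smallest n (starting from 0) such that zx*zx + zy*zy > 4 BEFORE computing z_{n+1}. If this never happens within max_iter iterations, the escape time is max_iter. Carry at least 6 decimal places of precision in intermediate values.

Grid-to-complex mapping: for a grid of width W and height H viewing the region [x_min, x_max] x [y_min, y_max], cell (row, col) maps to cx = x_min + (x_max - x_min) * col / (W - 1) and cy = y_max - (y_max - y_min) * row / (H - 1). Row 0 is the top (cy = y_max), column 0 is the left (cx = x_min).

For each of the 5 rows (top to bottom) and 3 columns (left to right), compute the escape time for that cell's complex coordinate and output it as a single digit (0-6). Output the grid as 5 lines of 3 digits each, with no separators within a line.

(row=0, col=0): c = -0.1800 + 0.8900i → escape time 6
(row=0, col=1): c = 0.3650 + 0.8900i → escape time 4
(row=0, col=2): c = 0.9100 + 0.8900i → escape time 2
(row=1, col=0): c = -0.1800 + 0.7375i → escape time 6
(row=1, col=1): c = 0.3650 + 0.7375i → escape time 5
(row=1, col=2): c = 0.9100 + 0.7375i → escape time 2
(row=2, col=0): c = -0.1800 + 0.5850i → escape time 6
(row=2, col=1): c = 0.3650 + 0.5850i → escape time 6
(row=2, col=2): c = 0.9100 + 0.5850i → escape time 2
(row=3, col=0): c = -0.1800 + 0.4325i → escape time 6
(row=3, col=1): c = 0.3650 + 0.4325i → escape time 6
(row=3, col=2): c = 0.9100 + 0.4325i → escape time 3
(row=4, col=0): c = -0.1800 + 0.2800i → escape time 6
(row=4, col=1): c = 0.3650 + 0.2800i → escape time 6
(row=4, col=2): c = 0.9100 + 0.2800i → escape time 3

Answer: 642
652
662
663
663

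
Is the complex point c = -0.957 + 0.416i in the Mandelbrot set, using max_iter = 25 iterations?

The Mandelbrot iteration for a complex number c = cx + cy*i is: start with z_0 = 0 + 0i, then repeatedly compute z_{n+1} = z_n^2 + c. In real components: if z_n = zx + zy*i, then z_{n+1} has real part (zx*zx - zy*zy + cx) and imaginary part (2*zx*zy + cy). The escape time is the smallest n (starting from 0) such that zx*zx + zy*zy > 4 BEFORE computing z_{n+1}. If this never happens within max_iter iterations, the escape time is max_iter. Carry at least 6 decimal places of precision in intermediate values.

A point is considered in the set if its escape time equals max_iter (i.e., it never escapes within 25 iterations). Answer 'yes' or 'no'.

Answer: no

Derivation:
z_0 = 0 + 0i, c = -0.9570 + 0.4160i
Iter 1: z = -0.9570 + 0.4160i, |z|^2 = 1.0889
Iter 2: z = -0.2142 + -0.3802i, |z|^2 = 0.1905
Iter 3: z = -1.0557 + 0.5789i, |z|^2 = 1.4496
Iter 4: z = -0.1776 + -0.8063i, |z|^2 = 0.6816
Iter 5: z = -1.5755 + 0.7025i, |z|^2 = 2.9756
Iter 6: z = 1.0317 + -1.7974i, |z|^2 = 4.2953
Escaped at iteration 6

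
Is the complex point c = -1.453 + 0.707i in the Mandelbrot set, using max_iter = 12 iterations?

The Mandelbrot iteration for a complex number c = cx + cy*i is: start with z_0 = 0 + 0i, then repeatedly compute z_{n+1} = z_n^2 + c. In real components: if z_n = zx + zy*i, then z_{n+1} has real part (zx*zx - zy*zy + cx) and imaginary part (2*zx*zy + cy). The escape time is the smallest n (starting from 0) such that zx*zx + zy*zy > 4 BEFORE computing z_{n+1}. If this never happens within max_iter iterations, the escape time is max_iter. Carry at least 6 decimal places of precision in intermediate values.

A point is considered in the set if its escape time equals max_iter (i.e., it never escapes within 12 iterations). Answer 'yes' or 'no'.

Answer: no

Derivation:
z_0 = 0 + 0i, c = -1.4530 + 0.7070i
Iter 1: z = -1.4530 + 0.7070i, |z|^2 = 2.6111
Iter 2: z = 0.1584 + -1.3475i, |z|^2 = 1.8409
Iter 3: z = -3.2438 + 0.2802i, |z|^2 = 10.6007
Escaped at iteration 3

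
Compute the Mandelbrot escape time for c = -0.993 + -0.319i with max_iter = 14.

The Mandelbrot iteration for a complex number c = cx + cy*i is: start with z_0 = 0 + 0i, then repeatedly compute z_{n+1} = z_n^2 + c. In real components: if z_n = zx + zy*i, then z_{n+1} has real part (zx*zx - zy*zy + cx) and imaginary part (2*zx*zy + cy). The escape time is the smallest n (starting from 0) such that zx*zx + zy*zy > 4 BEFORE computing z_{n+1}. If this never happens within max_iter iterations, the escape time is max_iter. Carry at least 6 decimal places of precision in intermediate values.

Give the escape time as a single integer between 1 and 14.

z_0 = 0 + 0i, c = -0.9930 + -0.3190i
Iter 1: z = -0.9930 + -0.3190i, |z|^2 = 1.0878
Iter 2: z = -0.1087 + 0.3145i, |z|^2 = 0.1107
Iter 3: z = -1.0801 + -0.3874i, |z|^2 = 1.3167
Iter 4: z = 0.0236 + 0.5178i, |z|^2 = 0.2687
Iter 5: z = -1.2606 + -0.2946i, |z|^2 = 1.6759
Iter 6: z = 0.5094 + 0.4237i, |z|^2 = 0.4390
Iter 7: z = -0.9131 + 0.1126i, |z|^2 = 0.8464
Iter 8: z = -0.1720 + -0.5247i, |z|^2 = 0.3049
Iter 9: z = -1.2387 + -0.1386i, |z|^2 = 1.5536
Iter 10: z = 0.5222 + 0.0243i, |z|^2 = 0.2733
Iter 11: z = -0.7209 + -0.2937i, |z|^2 = 0.6059
Iter 12: z = -0.5596 + 0.1044i, |z|^2 = 0.3240
Iter 13: z = -0.6907 + -0.4358i, |z|^2 = 0.6671

Answer: 14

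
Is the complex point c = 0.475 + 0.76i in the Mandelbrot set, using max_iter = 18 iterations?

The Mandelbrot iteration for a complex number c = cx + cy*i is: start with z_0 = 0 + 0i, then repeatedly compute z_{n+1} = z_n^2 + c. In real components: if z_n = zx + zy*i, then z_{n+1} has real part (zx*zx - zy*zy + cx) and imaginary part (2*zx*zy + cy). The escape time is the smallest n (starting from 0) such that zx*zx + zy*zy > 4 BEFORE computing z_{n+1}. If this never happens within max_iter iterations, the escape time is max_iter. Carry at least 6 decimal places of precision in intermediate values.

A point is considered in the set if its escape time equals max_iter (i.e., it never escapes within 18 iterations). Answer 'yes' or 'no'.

Answer: no

Derivation:
z_0 = 0 + 0i, c = 0.4750 + 0.7600i
Iter 1: z = 0.4750 + 0.7600i, |z|^2 = 0.8032
Iter 2: z = 0.1230 + 1.4820i, |z|^2 = 2.2115
Iter 3: z = -1.7062 + 1.1246i, |z|^2 = 4.1759
Escaped at iteration 3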